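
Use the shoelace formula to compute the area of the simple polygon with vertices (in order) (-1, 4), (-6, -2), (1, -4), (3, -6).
Area = 32

Shoelace formula: Area = (1/2) |Σ_i (x_i · y_{i+1} − x_{i+1} · y_i)| (indices mod n). Compute each cross term:
  (-1)(-2) − (-6)(4) = 26
  (-6)(-4) − (1)(-2) = 26
  (1)(-6) − (3)(-4) = 6
  (3)(4) − (-1)(-6) = 6
Sum = 64, so (signed) Area = 64/2 = 32, |Area| = 32.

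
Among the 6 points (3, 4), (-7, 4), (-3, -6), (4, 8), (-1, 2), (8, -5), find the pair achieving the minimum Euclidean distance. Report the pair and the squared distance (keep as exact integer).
Pair = ((3, 4), (4, 8)); squared distance = 17

Compute all C(6, 2) = 15 pairwise squared distances (x_i − x_j)² + (y_i − y_j)². The minimum is 17, attained by the pair ((3, 4), (4, 8)).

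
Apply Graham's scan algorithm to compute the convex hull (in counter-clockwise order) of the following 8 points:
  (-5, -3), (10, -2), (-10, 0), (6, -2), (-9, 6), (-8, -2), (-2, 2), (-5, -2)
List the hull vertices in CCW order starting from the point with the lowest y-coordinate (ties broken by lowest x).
Hull (CCW) = [(-5, -3), (10, -2), (-9, 6), (-10, 0), (-8, -2)]

Graham scan procedure:
  1. Find the pivot p₀ = point with lowest y (tie → lowest x): (-5, -3).
  2. Sort the remaining points by polar angle around p₀.
  3. Walk through sorted points, maintaining a stack; pop the top while the last three entries make a non-left turn (cross product ≤ 0).
  4. Final stack is the convex hull in CCW order: (-5, -3), (10, -2), (-9, 6), (-10, 0), (-8, -2).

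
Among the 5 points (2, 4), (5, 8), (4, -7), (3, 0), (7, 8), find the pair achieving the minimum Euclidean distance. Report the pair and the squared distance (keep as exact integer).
Pair = ((5, 8), (7, 8)); squared distance = 4

Compute all C(5, 2) = 10 pairwise squared distances (x_i − x_j)² + (y_i − y_j)². The minimum is 4, attained by the pair ((5, 8), (7, 8)).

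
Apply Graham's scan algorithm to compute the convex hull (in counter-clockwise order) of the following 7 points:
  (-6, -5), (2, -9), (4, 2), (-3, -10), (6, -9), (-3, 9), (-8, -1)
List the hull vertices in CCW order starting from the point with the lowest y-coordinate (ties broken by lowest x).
Hull (CCW) = [(-3, -10), (6, -9), (4, 2), (-3, 9), (-8, -1), (-6, -5)]

Graham scan procedure:
  1. Find the pivot p₀ = point with lowest y (tie → lowest x): (-3, -10).
  2. Sort the remaining points by polar angle around p₀.
  3. Walk through sorted points, maintaining a stack; pop the top while the last three entries make a non-left turn (cross product ≤ 0).
  4. Final stack is the convex hull in CCW order: (-3, -10), (6, -9), (4, 2), (-3, 9), (-8, -1), (-6, -5).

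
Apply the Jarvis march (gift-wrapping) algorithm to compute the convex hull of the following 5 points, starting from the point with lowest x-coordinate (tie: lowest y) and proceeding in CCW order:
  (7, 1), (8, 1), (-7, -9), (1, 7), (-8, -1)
Hull (CCW) = [(-8, -1), (-7, -9), (8, 1), (1, 7)]

Jarvis march: at each step, from the current hull vertex p, select the next vertex q as the point such that every other point lies strictly to the left of (or on) the directed line p → q. (Equivalently: for every other point r, the cross product (q − p) × (r − p) ≥ 0.)
Starting point (lowest x, tie lowest y): (-8, -1). Wrap until returning to start. Resulting hull: (-8, -1), (-7, -9), (8, 1), (1, 7).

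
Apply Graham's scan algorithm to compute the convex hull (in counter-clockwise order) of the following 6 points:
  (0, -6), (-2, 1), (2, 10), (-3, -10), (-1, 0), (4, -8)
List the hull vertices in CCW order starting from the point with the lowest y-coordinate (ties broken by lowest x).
Hull (CCW) = [(-3, -10), (4, -8), (2, 10), (-2, 1)]

Graham scan procedure:
  1. Find the pivot p₀ = point with lowest y (tie → lowest x): (-3, -10).
  2. Sort the remaining points by polar angle around p₀.
  3. Walk through sorted points, maintaining a stack; pop the top while the last three entries make a non-left turn (cross product ≤ 0).
  4. Final stack is the convex hull in CCW order: (-3, -10), (4, -8), (2, 10), (-2, 1).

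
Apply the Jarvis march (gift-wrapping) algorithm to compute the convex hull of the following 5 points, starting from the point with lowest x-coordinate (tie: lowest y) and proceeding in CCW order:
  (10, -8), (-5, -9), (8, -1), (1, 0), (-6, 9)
Hull (CCW) = [(-6, 9), (-5, -9), (10, -8), (8, -1)]

Jarvis march: at each step, from the current hull vertex p, select the next vertex q as the point such that every other point lies strictly to the left of (or on) the directed line p → q. (Equivalently: for every other point r, the cross product (q − p) × (r − p) ≥ 0.)
Starting point (lowest x, tie lowest y): (-6, 9). Wrap until returning to start. Resulting hull: (-6, 9), (-5, -9), (10, -8), (8, -1).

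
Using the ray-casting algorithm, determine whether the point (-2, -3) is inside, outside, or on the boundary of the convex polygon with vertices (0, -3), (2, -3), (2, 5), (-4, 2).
The point (-2, -3) lies strictly outside the polygon

Cast a horizontal ray to the right from the query point and count how many polygon edges it crosses (each edge strictly once or zero times, handled with the usual half-open convention). 
Parity of crossings → even ⇒ outside.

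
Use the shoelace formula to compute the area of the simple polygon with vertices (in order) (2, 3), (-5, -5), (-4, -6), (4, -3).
Area = 69/2

Shoelace formula: Area = (1/2) |Σ_i (x_i · y_{i+1} − x_{i+1} · y_i)| (indices mod n). Compute each cross term:
  (2)(-5) − (-5)(3) = 5
  (-5)(-6) − (-4)(-5) = 10
  (-4)(-3) − (4)(-6) = 36
  (4)(3) − (2)(-3) = 18
Sum = 69, so (signed) Area = 69/2 = 69/2, |Area| = 69/2.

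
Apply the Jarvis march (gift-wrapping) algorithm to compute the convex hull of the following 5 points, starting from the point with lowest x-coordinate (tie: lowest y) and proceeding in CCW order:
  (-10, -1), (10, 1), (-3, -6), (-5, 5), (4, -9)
Hull (CCW) = [(-10, -1), (-3, -6), (4, -9), (10, 1), (-5, 5)]

Jarvis march: at each step, from the current hull vertex p, select the next vertex q as the point such that every other point lies strictly to the left of (or on) the directed line p → q. (Equivalently: for every other point r, the cross product (q − p) × (r − p) ≥ 0.)
Starting point (lowest x, tie lowest y): (-10, -1). Wrap until returning to start. Resulting hull: (-10, -1), (-3, -6), (4, -9), (10, 1), (-5, 5).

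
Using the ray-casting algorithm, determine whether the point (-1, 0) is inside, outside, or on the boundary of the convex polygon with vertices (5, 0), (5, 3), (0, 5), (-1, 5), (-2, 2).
The point (-1, 0) lies strictly outside the polygon

Cast a horizontal ray to the right from the query point and count how many polygon edges it crosses (each edge strictly once or zero times, handled with the usual half-open convention). 
Parity of crossings → even ⇒ outside.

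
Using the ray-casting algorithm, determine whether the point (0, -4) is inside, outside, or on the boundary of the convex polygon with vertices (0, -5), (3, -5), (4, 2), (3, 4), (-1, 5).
The point (0, -4) lies strictly inside the polygon

Cast a horizontal ray to the right from the query point and count how many polygon edges it crosses (each edge strictly once or zero times, handled with the usual half-open convention). 
Parity of crossings → odd ⇒ inside.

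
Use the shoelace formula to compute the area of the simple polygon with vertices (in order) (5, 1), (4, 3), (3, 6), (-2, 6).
Area = 12

Shoelace formula: Area = (1/2) |Σ_i (x_i · y_{i+1} − x_{i+1} · y_i)| (indices mod n). Compute each cross term:
  (5)(3) − (4)(1) = 11
  (4)(6) − (3)(3) = 15
  (3)(6) − (-2)(6) = 30
  (-2)(1) − (5)(6) = -32
Sum = 24, so (signed) Area = 24/2 = 12, |Area| = 12.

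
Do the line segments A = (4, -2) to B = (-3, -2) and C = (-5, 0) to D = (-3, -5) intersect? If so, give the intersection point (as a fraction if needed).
No (intersection of containing lines falls outside at least one segment)

Parametrize and solve: t = 41/35, s = 2/5. At least one of these is outside [0, 1], so the segments do not intersect.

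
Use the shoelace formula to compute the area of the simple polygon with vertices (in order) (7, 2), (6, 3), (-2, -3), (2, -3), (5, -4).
Area = 27

Shoelace formula: Area = (1/2) |Σ_i (x_i · y_{i+1} − x_{i+1} · y_i)| (indices mod n). Compute each cross term:
  (7)(3) − (6)(2) = 9
  (6)(-3) − (-2)(3) = -12
  (-2)(-3) − (2)(-3) = 12
  (2)(-4) − (5)(-3) = 7
  (5)(2) − (7)(-4) = 38
Sum = 54, so (signed) Area = 54/2 = 27, |Area| = 27.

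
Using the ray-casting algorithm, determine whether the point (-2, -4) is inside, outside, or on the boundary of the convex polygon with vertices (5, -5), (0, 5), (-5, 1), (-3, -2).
The point (-2, -4) lies strictly outside the polygon

Cast a horizontal ray to the right from the query point and count how many polygon edges it crosses (each edge strictly once or zero times, handled with the usual half-open convention). 
Parity of crossings → even ⇒ outside.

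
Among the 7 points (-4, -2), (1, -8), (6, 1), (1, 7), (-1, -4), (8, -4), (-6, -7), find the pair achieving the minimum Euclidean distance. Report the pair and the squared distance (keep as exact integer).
Pair = ((-4, -2), (-1, -4)); squared distance = 13

Compute all C(7, 2) = 21 pairwise squared distances (x_i − x_j)² + (y_i − y_j)². The minimum is 13, attained by the pair ((-4, -2), (-1, -4)).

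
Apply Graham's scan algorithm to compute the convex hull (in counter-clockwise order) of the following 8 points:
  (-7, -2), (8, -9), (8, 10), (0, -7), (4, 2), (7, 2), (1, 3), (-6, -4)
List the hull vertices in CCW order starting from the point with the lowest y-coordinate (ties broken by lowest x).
Hull (CCW) = [(8, -9), (8, 10), (-7, -2), (-6, -4), (0, -7)]

Graham scan procedure:
  1. Find the pivot p₀ = point with lowest y (tie → lowest x): (8, -9).
  2. Sort the remaining points by polar angle around p₀.
  3. Walk through sorted points, maintaining a stack; pop the top while the last three entries make a non-left turn (cross product ≤ 0).
  4. Final stack is the convex hull in CCW order: (8, -9), (8, 10), (-7, -2), (-6, -4), (0, -7).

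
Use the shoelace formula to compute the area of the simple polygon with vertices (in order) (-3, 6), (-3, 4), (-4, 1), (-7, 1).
Area = 17/2

Shoelace formula: Area = (1/2) |Σ_i (x_i · y_{i+1} − x_{i+1} · y_i)| (indices mod n). Compute each cross term:
  (-3)(4) − (-3)(6) = 6
  (-3)(1) − (-4)(4) = 13
  (-4)(1) − (-7)(1) = 3
  (-7)(6) − (-3)(1) = -39
Sum = -17, so (signed) Area = -17/2 = -17/2, |Area| = 17/2.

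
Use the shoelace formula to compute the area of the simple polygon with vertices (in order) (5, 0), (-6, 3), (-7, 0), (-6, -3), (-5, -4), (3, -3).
Area = 54

Shoelace formula: Area = (1/2) |Σ_i (x_i · y_{i+1} − x_{i+1} · y_i)| (indices mod n). Compute each cross term:
  (5)(3) − (-6)(0) = 15
  (-6)(0) − (-7)(3) = 21
  (-7)(-3) − (-6)(0) = 21
  (-6)(-4) − (-5)(-3) = 9
  (-5)(-3) − (3)(-4) = 27
  (3)(0) − (5)(-3) = 15
Sum = 108, so (signed) Area = 108/2 = 54, |Area| = 54.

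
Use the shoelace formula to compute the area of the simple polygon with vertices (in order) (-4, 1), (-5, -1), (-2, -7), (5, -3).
Area = 38

Shoelace formula: Area = (1/2) |Σ_i (x_i · y_{i+1} − x_{i+1} · y_i)| (indices mod n). Compute each cross term:
  (-4)(-1) − (-5)(1) = 9
  (-5)(-7) − (-2)(-1) = 33
  (-2)(-3) − (5)(-7) = 41
  (5)(1) − (-4)(-3) = -7
Sum = 76, so (signed) Area = 76/2 = 38, |Area| = 38.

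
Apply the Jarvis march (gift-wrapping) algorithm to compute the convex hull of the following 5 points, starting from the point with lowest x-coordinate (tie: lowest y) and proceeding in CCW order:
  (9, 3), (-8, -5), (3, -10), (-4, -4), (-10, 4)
Hull (CCW) = [(-10, 4), (-8, -5), (3, -10), (9, 3)]

Jarvis march: at each step, from the current hull vertex p, select the next vertex q as the point such that every other point lies strictly to the left of (or on) the directed line p → q. (Equivalently: for every other point r, the cross product (q − p) × (r − p) ≥ 0.)
Starting point (lowest x, tie lowest y): (-10, 4). Wrap until returning to start. Resulting hull: (-10, 4), (-8, -5), (3, -10), (9, 3).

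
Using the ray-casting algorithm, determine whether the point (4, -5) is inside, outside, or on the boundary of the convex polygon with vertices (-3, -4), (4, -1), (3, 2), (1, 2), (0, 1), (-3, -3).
The point (4, -5) lies strictly outside the polygon

Cast a horizontal ray to the right from the query point and count how many polygon edges it crosses (each edge strictly once or zero times, handled with the usual half-open convention). 
Parity of crossings → even ⇒ outside.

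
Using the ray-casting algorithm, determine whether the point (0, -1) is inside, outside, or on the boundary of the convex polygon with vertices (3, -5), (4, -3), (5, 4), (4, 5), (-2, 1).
The point (0, -1) lies strictly inside the polygon

Cast a horizontal ray to the right from the query point and count how many polygon edges it crosses (each edge strictly once or zero times, handled with the usual half-open convention). 
Parity of crossings → odd ⇒ inside.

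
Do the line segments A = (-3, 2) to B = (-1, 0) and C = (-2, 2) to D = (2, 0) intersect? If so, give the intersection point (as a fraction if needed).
No (intersection of containing lines falls outside at least one segment)

Parametrize and solve: t = -1/2, s = -1/2. At least one of these is outside [0, 1], so the segments do not intersect.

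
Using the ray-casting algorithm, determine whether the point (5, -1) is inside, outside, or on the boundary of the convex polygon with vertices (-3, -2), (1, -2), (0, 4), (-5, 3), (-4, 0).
The point (5, -1) lies strictly outside the polygon

Cast a horizontal ray to the right from the query point and count how many polygon edges it crosses (each edge strictly once or zero times, handled with the usual half-open convention). 
Parity of crossings → even ⇒ outside.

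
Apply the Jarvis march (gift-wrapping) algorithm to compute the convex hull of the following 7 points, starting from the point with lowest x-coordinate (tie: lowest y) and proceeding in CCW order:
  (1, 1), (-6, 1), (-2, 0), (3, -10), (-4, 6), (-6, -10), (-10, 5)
Hull (CCW) = [(-10, 5), (-6, -10), (3, -10), (1, 1), (-4, 6)]

Jarvis march: at each step, from the current hull vertex p, select the next vertex q as the point such that every other point lies strictly to the left of (or on) the directed line p → q. (Equivalently: for every other point r, the cross product (q − p) × (r − p) ≥ 0.)
Starting point (lowest x, tie lowest y): (-10, 5). Wrap until returning to start. Resulting hull: (-10, 5), (-6, -10), (3, -10), (1, 1), (-4, 6).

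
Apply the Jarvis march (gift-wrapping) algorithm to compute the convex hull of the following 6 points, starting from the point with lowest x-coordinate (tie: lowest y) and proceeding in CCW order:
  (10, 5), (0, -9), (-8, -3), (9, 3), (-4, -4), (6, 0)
Hull (CCW) = [(-8, -3), (0, -9), (9, 3), (10, 5)]

Jarvis march: at each step, from the current hull vertex p, select the next vertex q as the point such that every other point lies strictly to the left of (or on) the directed line p → q. (Equivalently: for every other point r, the cross product (q − p) × (r − p) ≥ 0.)
Starting point (lowest x, tie lowest y): (-8, -3). Wrap until returning to start. Resulting hull: (-8, -3), (0, -9), (9, 3), (10, 5).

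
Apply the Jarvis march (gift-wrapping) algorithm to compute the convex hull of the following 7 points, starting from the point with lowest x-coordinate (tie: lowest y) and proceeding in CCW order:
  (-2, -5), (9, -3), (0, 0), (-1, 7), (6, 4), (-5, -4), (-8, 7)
Hull (CCW) = [(-8, 7), (-5, -4), (-2, -5), (9, -3), (6, 4), (-1, 7)]

Jarvis march: at each step, from the current hull vertex p, select the next vertex q as the point such that every other point lies strictly to the left of (or on) the directed line p → q. (Equivalently: for every other point r, the cross product (q − p) × (r − p) ≥ 0.)
Starting point (lowest x, tie lowest y): (-8, 7). Wrap until returning to start. Resulting hull: (-8, 7), (-5, -4), (-2, -5), (9, -3), (6, 4), (-1, 7).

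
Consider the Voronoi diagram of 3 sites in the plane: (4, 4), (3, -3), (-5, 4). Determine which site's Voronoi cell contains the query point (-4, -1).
Nearest site = (-5, 4)

The Voronoi cell of site s contains exactly those query points closer to s than to any other site. Compute squared distances from q = (-4, -1) to each site:
  (-5 − -4)² + (4 − -1)² = 26
  (3 − -4)² + (-3 − -1)² = 53
  (4 − -4)² + (4 − -1)² = 89
Minimum is attained by (-5, 4), so q lies in its Voronoi cell.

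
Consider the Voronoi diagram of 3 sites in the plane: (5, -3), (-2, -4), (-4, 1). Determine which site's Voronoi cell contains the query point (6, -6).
Nearest site = (5, -3)

The Voronoi cell of site s contains exactly those query points closer to s than to any other site. Compute squared distances from q = (6, -6) to each site:
  (5 − 6)² + (-3 − -6)² = 10
  (-2 − 6)² + (-4 − -6)² = 68
  (-4 − 6)² + (1 − -6)² = 149
Minimum is attained by (5, -3), so q lies in its Voronoi cell.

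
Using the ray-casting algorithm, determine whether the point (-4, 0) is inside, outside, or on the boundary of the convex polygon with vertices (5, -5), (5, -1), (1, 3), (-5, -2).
The point (-4, 0) lies strictly outside the polygon

Cast a horizontal ray to the right from the query point and count how many polygon edges it crosses (each edge strictly once or zero times, handled with the usual half-open convention). 
Parity of crossings → even ⇒ outside.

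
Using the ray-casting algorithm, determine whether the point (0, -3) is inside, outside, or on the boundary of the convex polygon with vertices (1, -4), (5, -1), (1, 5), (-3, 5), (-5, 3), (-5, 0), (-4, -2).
The point (0, -3) lies strictly inside the polygon

Cast a horizontal ray to the right from the query point and count how many polygon edges it crosses (each edge strictly once or zero times, handled with the usual half-open convention). 
Parity of crossings → odd ⇒ inside.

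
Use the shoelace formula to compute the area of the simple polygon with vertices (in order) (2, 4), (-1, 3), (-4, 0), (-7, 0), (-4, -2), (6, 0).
Area = 36

Shoelace formula: Area = (1/2) |Σ_i (x_i · y_{i+1} − x_{i+1} · y_i)| (indices mod n). Compute each cross term:
  (2)(3) − (-1)(4) = 10
  (-1)(0) − (-4)(3) = 12
  (-4)(0) − (-7)(0) = 0
  (-7)(-2) − (-4)(0) = 14
  (-4)(0) − (6)(-2) = 12
  (6)(4) − (2)(0) = 24
Sum = 72, so (signed) Area = 72/2 = 36, |Area| = 36.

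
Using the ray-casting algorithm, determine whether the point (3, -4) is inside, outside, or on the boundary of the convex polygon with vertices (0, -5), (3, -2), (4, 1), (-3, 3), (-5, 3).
The point (3, -4) lies strictly outside the polygon

Cast a horizontal ray to the right from the query point and count how many polygon edges it crosses (each edge strictly once or zero times, handled with the usual half-open convention). 
Parity of crossings → even ⇒ outside.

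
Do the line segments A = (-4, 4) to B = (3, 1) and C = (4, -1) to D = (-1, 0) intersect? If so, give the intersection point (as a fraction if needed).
No (intersection of containing lines falls outside at least one segment)

Parametrize and solve: t = 17/8, s = -11/8. At least one of these is outside [0, 1], so the segments do not intersect.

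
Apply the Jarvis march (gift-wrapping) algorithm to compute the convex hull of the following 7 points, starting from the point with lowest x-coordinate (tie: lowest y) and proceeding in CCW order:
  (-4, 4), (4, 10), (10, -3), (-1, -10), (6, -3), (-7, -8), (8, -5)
Hull (CCW) = [(-7, -8), (-1, -10), (8, -5), (10, -3), (4, 10), (-4, 4)]

Jarvis march: at each step, from the current hull vertex p, select the next vertex q as the point such that every other point lies strictly to the left of (or on) the directed line p → q. (Equivalently: for every other point r, the cross product (q − p) × (r − p) ≥ 0.)
Starting point (lowest x, tie lowest y): (-7, -8). Wrap until returning to start. Resulting hull: (-7, -8), (-1, -10), (8, -5), (10, -3), (4, 10), (-4, 4).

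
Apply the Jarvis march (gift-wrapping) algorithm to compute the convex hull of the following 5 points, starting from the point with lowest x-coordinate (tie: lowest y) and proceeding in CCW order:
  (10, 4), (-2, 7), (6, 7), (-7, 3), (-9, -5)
Hull (CCW) = [(-9, -5), (10, 4), (6, 7), (-2, 7), (-7, 3)]

Jarvis march: at each step, from the current hull vertex p, select the next vertex q as the point such that every other point lies strictly to the left of (or on) the directed line p → q. (Equivalently: for every other point r, the cross product (q − p) × (r − p) ≥ 0.)
Starting point (lowest x, tie lowest y): (-9, -5). Wrap until returning to start. Resulting hull: (-9, -5), (10, 4), (6, 7), (-2, 7), (-7, 3).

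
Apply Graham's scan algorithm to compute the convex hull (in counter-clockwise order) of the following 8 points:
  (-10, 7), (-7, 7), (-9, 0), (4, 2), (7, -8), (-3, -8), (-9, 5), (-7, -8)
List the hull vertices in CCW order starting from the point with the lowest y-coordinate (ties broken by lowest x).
Hull (CCW) = [(-7, -8), (7, -8), (4, 2), (-7, 7), (-10, 7), (-9, 0)]

Graham scan procedure:
  1. Find the pivot p₀ = point with lowest y (tie → lowest x): (-7, -8).
  2. Sort the remaining points by polar angle around p₀.
  3. Walk through sorted points, maintaining a stack; pop the top while the last three entries make a non-left turn (cross product ≤ 0).
  4. Final stack is the convex hull in CCW order: (-7, -8), (7, -8), (4, 2), (-7, 7), (-10, 7), (-9, 0).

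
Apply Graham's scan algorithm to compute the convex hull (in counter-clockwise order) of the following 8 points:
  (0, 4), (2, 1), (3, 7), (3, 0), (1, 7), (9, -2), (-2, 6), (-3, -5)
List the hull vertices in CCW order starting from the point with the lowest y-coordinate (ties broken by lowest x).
Hull (CCW) = [(-3, -5), (9, -2), (3, 7), (1, 7), (-2, 6)]

Graham scan procedure:
  1. Find the pivot p₀ = point with lowest y (tie → lowest x): (-3, -5).
  2. Sort the remaining points by polar angle around p₀.
  3. Walk through sorted points, maintaining a stack; pop the top while the last three entries make a non-left turn (cross product ≤ 0).
  4. Final stack is the convex hull in CCW order: (-3, -5), (9, -2), (3, 7), (1, 7), (-2, 6).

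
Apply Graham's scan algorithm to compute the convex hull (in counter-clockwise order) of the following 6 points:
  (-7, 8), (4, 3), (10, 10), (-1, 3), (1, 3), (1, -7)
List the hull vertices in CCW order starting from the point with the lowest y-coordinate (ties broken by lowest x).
Hull (CCW) = [(1, -7), (10, 10), (-7, 8)]

Graham scan procedure:
  1. Find the pivot p₀ = point with lowest y (tie → lowest x): (1, -7).
  2. Sort the remaining points by polar angle around p₀.
  3. Walk through sorted points, maintaining a stack; pop the top while the last three entries make a non-left turn (cross product ≤ 0).
  4. Final stack is the convex hull in CCW order: (1, -7), (10, 10), (-7, 8).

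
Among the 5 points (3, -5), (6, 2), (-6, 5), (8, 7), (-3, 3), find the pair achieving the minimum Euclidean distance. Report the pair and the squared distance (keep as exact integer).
Pair = ((-6, 5), (-3, 3)); squared distance = 13

Compute all C(5, 2) = 10 pairwise squared distances (x_i − x_j)² + (y_i − y_j)². The minimum is 13, attained by the pair ((-6, 5), (-3, 3)).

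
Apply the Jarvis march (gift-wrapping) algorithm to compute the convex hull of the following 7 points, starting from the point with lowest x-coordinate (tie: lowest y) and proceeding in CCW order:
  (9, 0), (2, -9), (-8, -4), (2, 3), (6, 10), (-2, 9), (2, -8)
Hull (CCW) = [(-8, -4), (2, -9), (9, 0), (6, 10), (-2, 9)]

Jarvis march: at each step, from the current hull vertex p, select the next vertex q as the point such that every other point lies strictly to the left of (or on) the directed line p → q. (Equivalently: for every other point r, the cross product (q − p) × (r − p) ≥ 0.)
Starting point (lowest x, tie lowest y): (-8, -4). Wrap until returning to start. Resulting hull: (-8, -4), (2, -9), (9, 0), (6, 10), (-2, 9).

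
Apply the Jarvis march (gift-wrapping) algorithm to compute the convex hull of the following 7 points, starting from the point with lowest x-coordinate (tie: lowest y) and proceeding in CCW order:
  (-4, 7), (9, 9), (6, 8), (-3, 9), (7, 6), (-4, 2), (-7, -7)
Hull (CCW) = [(-7, -7), (7, 6), (9, 9), (-3, 9), (-4, 7)]

Jarvis march: at each step, from the current hull vertex p, select the next vertex q as the point such that every other point lies strictly to the left of (or on) the directed line p → q. (Equivalently: for every other point r, the cross product (q − p) × (r − p) ≥ 0.)
Starting point (lowest x, tie lowest y): (-7, -7). Wrap until returning to start. Resulting hull: (-7, -7), (7, 6), (9, 9), (-3, 9), (-4, 7).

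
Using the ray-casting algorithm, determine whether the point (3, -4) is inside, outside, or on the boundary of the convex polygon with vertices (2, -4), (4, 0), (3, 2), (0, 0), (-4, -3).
The point (3, -4) lies strictly outside the polygon

Cast a horizontal ray to the right from the query point and count how many polygon edges it crosses (each edge strictly once or zero times, handled with the usual half-open convention). 
Parity of crossings → even ⇒ outside.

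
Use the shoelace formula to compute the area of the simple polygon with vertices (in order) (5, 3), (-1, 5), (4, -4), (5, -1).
Area = 24

Shoelace formula: Area = (1/2) |Σ_i (x_i · y_{i+1} − x_{i+1} · y_i)| (indices mod n). Compute each cross term:
  (5)(5) − (-1)(3) = 28
  (-1)(-4) − (4)(5) = -16
  (4)(-1) − (5)(-4) = 16
  (5)(3) − (5)(-1) = 20
Sum = 48, so (signed) Area = 48/2 = 24, |Area| = 24.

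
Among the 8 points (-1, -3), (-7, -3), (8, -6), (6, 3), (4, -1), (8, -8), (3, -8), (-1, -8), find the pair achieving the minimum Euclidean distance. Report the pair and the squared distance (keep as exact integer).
Pair = ((8, -6), (8, -8)); squared distance = 4

Compute all C(8, 2) = 28 pairwise squared distances (x_i − x_j)² + (y_i − y_j)². The minimum is 4, attained by the pair ((8, -6), (8, -8)).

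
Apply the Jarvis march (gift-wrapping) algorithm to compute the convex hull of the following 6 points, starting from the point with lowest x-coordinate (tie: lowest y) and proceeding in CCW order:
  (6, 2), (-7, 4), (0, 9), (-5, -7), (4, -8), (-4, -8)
Hull (CCW) = [(-7, 4), (-5, -7), (-4, -8), (4, -8), (6, 2), (0, 9)]

Jarvis march: at each step, from the current hull vertex p, select the next vertex q as the point such that every other point lies strictly to the left of (or on) the directed line p → q. (Equivalently: for every other point r, the cross product (q − p) × (r − p) ≥ 0.)
Starting point (lowest x, tie lowest y): (-7, 4). Wrap until returning to start. Resulting hull: (-7, 4), (-5, -7), (-4, -8), (4, -8), (6, 2), (0, 9).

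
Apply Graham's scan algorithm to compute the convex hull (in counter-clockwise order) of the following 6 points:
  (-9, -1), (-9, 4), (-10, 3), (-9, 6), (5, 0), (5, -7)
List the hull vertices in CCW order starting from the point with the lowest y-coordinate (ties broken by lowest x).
Hull (CCW) = [(5, -7), (5, 0), (-9, 6), (-10, 3), (-9, -1)]

Graham scan procedure:
  1. Find the pivot p₀ = point with lowest y (tie → lowest x): (5, -7).
  2. Sort the remaining points by polar angle around p₀.
  3. Walk through sorted points, maintaining a stack; pop the top while the last three entries make a non-left turn (cross product ≤ 0).
  4. Final stack is the convex hull in CCW order: (5, -7), (5, 0), (-9, 6), (-10, 3), (-9, -1).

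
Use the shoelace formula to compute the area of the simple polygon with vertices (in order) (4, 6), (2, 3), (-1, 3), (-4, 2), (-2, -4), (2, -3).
Area = 77/2

Shoelace formula: Area = (1/2) |Σ_i (x_i · y_{i+1} − x_{i+1} · y_i)| (indices mod n). Compute each cross term:
  (4)(3) − (2)(6) = 0
  (2)(3) − (-1)(3) = 9
  (-1)(2) − (-4)(3) = 10
  (-4)(-4) − (-2)(2) = 20
  (-2)(-3) − (2)(-4) = 14
  (2)(6) − (4)(-3) = 24
Sum = 77, so (signed) Area = 77/2 = 77/2, |Area| = 77/2.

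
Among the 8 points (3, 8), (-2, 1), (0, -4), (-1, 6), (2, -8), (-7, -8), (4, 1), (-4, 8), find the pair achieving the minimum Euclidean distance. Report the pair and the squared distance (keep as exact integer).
Pair = ((-1, 6), (-4, 8)); squared distance = 13

Compute all C(8, 2) = 28 pairwise squared distances (x_i − x_j)² + (y_i − y_j)². The minimum is 13, attained by the pair ((-1, 6), (-4, 8)).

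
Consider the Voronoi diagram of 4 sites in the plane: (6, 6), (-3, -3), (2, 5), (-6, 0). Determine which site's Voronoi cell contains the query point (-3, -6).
Nearest site = (-3, -3)

The Voronoi cell of site s contains exactly those query points closer to s than to any other site. Compute squared distances from q = (-3, -6) to each site:
  (-3 − -3)² + (-3 − -6)² = 9
  (-6 − -3)² + (0 − -6)² = 45
  (2 − -3)² + (5 − -6)² = 146
  (6 − -3)² + (6 − -6)² = 225
Minimum is attained by (-3, -3), so q lies in its Voronoi cell.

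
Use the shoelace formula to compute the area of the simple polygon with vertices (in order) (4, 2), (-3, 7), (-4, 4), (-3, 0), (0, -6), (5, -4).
Area = 68

Shoelace formula: Area = (1/2) |Σ_i (x_i · y_{i+1} − x_{i+1} · y_i)| (indices mod n). Compute each cross term:
  (4)(7) − (-3)(2) = 34
  (-3)(4) − (-4)(7) = 16
  (-4)(0) − (-3)(4) = 12
  (-3)(-6) − (0)(0) = 18
  (0)(-4) − (5)(-6) = 30
  (5)(2) − (4)(-4) = 26
Sum = 136, so (signed) Area = 136/2 = 68, |Area| = 68.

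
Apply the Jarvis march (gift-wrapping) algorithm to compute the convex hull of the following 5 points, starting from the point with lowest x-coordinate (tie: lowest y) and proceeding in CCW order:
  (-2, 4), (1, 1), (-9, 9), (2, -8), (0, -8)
Hull (CCW) = [(-9, 9), (0, -8), (2, -8), (1, 1), (-2, 4)]

Jarvis march: at each step, from the current hull vertex p, select the next vertex q as the point such that every other point lies strictly to the left of (or on) the directed line p → q. (Equivalently: for every other point r, the cross product (q − p) × (r − p) ≥ 0.)
Starting point (lowest x, tie lowest y): (-9, 9). Wrap until returning to start. Resulting hull: (-9, 9), (0, -8), (2, -8), (1, 1), (-2, 4).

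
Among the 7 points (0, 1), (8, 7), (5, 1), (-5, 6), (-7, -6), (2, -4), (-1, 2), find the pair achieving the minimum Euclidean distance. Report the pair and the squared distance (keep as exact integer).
Pair = ((0, 1), (-1, 2)); squared distance = 2

Compute all C(7, 2) = 21 pairwise squared distances (x_i − x_j)² + (y_i − y_j)². The minimum is 2, attained by the pair ((0, 1), (-1, 2)).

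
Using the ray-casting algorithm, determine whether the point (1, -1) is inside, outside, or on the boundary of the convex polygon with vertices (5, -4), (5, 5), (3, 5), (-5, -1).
The point (1, -1) lies strictly inside the polygon

Cast a horizontal ray to the right from the query point and count how many polygon edges it crosses (each edge strictly once or zero times, handled with the usual half-open convention). 
Parity of crossings → odd ⇒ inside.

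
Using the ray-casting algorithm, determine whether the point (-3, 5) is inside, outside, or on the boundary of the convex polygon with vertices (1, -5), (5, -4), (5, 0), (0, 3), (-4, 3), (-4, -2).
The point (-3, 5) lies strictly outside the polygon

Cast a horizontal ray to the right from the query point and count how many polygon edges it crosses (each edge strictly once or zero times, handled with the usual half-open convention). 
Parity of crossings → even ⇒ outside.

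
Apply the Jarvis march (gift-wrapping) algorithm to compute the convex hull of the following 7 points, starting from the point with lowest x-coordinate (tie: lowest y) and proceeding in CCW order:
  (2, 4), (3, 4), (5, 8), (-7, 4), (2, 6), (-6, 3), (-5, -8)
Hull (CCW) = [(-7, 4), (-5, -8), (3, 4), (5, 8)]

Jarvis march: at each step, from the current hull vertex p, select the next vertex q as the point such that every other point lies strictly to the left of (or on) the directed line p → q. (Equivalently: for every other point r, the cross product (q − p) × (r − p) ≥ 0.)
Starting point (lowest x, tie lowest y): (-7, 4). Wrap until returning to start. Resulting hull: (-7, 4), (-5, -8), (3, 4), (5, 8).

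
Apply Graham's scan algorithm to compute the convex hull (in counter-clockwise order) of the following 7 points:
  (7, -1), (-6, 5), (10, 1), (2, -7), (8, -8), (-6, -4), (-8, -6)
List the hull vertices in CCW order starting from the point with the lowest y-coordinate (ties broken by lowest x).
Hull (CCW) = [(8, -8), (10, 1), (-6, 5), (-8, -6)]

Graham scan procedure:
  1. Find the pivot p₀ = point with lowest y (tie → lowest x): (8, -8).
  2. Sort the remaining points by polar angle around p₀.
  3. Walk through sorted points, maintaining a stack; pop the top while the last three entries make a non-left turn (cross product ≤ 0).
  4. Final stack is the convex hull in CCW order: (8, -8), (10, 1), (-6, 5), (-8, -6).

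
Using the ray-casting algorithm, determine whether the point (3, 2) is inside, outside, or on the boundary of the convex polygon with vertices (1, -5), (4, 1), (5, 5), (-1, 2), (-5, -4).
The point (3, 2) lies strictly inside the polygon

Cast a horizontal ray to the right from the query point and count how many polygon edges it crosses (each edge strictly once or zero times, handled with the usual half-open convention). 
Parity of crossings → odd ⇒ inside.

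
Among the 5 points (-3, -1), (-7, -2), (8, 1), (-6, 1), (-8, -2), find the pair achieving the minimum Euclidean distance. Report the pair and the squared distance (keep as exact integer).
Pair = ((-7, -2), (-8, -2)); squared distance = 1

Compute all C(5, 2) = 10 pairwise squared distances (x_i − x_j)² + (y_i − y_j)². The minimum is 1, attained by the pair ((-7, -2), (-8, -2)).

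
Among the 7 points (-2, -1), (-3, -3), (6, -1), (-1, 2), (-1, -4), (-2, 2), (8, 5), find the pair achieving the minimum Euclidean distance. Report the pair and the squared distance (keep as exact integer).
Pair = ((-1, 2), (-2, 2)); squared distance = 1

Compute all C(7, 2) = 21 pairwise squared distances (x_i − x_j)² + (y_i − y_j)². The minimum is 1, attained by the pair ((-1, 2), (-2, 2)).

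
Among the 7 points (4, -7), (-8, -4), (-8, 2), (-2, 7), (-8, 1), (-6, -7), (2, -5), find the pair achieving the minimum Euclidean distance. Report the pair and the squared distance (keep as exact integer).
Pair = ((-8, 2), (-8, 1)); squared distance = 1

Compute all C(7, 2) = 21 pairwise squared distances (x_i − x_j)² + (y_i − y_j)². The minimum is 1, attained by the pair ((-8, 2), (-8, 1)).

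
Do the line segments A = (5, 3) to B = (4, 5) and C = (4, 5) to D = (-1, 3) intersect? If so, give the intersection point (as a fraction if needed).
Yes; intersection at (4, 5) (t = 1 on AB, s = 0 on CD)

Parametrize AB as A + t(B − A) = (5 + -1 t, 3 + 2 t) and CD as C + s(D − C) = (4 + -5 s, 5 + -2 s). Solve the linear system for (t, s). Determinant = -12 ≠ 0, so a unique intersection of the containing lines exists. Solution: t = 1, s = 0 — both in [0, 1], so the segments cross. Intersection point: (4, 5).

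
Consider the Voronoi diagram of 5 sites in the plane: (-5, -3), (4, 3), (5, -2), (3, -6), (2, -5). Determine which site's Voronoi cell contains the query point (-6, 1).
Nearest site = (-5, -3)

The Voronoi cell of site s contains exactly those query points closer to s than to any other site. Compute squared distances from q = (-6, 1) to each site:
  (-5 − -6)² + (-3 − 1)² = 17
  (2 − -6)² + (-5 − 1)² = 100
  (4 − -6)² + (3 − 1)² = 104
  (3 − -6)² + (-6 − 1)² = 130
  (5 − -6)² + (-2 − 1)² = 130
Minimum is attained by (-5, -3), so q lies in its Voronoi cell.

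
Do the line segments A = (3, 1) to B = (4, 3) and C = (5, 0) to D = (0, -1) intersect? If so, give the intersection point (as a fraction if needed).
No (intersection of containing lines falls outside at least one segment)

Parametrize and solve: t = -7/9, s = 5/9. At least one of these is outside [0, 1], so the segments do not intersect.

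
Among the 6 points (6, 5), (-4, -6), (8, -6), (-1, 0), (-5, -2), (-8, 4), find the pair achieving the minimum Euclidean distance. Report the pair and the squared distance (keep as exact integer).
Pair = ((-4, -6), (-5, -2)); squared distance = 17

Compute all C(6, 2) = 15 pairwise squared distances (x_i − x_j)² + (y_i − y_j)². The minimum is 17, attained by the pair ((-4, -6), (-5, -2)).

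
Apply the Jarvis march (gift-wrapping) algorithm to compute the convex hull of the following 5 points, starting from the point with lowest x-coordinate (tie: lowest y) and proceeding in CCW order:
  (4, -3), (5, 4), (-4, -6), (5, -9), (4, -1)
Hull (CCW) = [(-4, -6), (5, -9), (5, 4)]

Jarvis march: at each step, from the current hull vertex p, select the next vertex q as the point such that every other point lies strictly to the left of (or on) the directed line p → q. (Equivalently: for every other point r, the cross product (q − p) × (r − p) ≥ 0.)
Starting point (lowest x, tie lowest y): (-4, -6). Wrap until returning to start. Resulting hull: (-4, -6), (5, -9), (5, 4).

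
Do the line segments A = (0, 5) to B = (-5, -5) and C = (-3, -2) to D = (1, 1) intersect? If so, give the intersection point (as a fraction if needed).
No (intersection of containing lines falls outside at least one segment)

Parametrize and solve: t = 19/25, s = -1/5. At least one of these is outside [0, 1], so the segments do not intersect.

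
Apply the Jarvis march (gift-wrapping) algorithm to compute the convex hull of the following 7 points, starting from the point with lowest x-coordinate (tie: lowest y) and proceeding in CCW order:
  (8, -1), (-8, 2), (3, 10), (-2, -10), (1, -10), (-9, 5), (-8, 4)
Hull (CCW) = [(-9, 5), (-8, 2), (-2, -10), (1, -10), (8, -1), (3, 10)]

Jarvis march: at each step, from the current hull vertex p, select the next vertex q as the point such that every other point lies strictly to the left of (or on) the directed line p → q. (Equivalently: for every other point r, the cross product (q − p) × (r − p) ≥ 0.)
Starting point (lowest x, tie lowest y): (-9, 5). Wrap until returning to start. Resulting hull: (-9, 5), (-8, 2), (-2, -10), (1, -10), (8, -1), (3, 10).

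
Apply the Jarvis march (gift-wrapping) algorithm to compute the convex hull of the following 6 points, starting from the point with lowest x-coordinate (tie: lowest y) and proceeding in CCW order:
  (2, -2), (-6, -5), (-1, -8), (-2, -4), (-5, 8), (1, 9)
Hull (CCW) = [(-6, -5), (-1, -8), (2, -2), (1, 9), (-5, 8)]

Jarvis march: at each step, from the current hull vertex p, select the next vertex q as the point such that every other point lies strictly to the left of (or on) the directed line p → q. (Equivalently: for every other point r, the cross product (q − p) × (r − p) ≥ 0.)
Starting point (lowest x, tie lowest y): (-6, -5). Wrap until returning to start. Resulting hull: (-6, -5), (-1, -8), (2, -2), (1, 9), (-5, 8).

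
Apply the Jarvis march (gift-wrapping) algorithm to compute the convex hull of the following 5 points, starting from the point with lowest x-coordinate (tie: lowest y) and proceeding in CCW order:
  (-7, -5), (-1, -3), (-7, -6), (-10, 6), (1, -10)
Hull (CCW) = [(-10, 6), (-7, -6), (1, -10), (-1, -3)]

Jarvis march: at each step, from the current hull vertex p, select the next vertex q as the point such that every other point lies strictly to the left of (or on) the directed line p → q. (Equivalently: for every other point r, the cross product (q − p) × (r − p) ≥ 0.)
Starting point (lowest x, tie lowest y): (-10, 6). Wrap until returning to start. Resulting hull: (-10, 6), (-7, -6), (1, -10), (-1, -3).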